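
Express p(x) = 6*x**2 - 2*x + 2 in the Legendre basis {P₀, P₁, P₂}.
(4)P₀ + (-2)P₁ + (4)P₂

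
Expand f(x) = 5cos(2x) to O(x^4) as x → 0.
5 - 10*x**2 + O(x**4)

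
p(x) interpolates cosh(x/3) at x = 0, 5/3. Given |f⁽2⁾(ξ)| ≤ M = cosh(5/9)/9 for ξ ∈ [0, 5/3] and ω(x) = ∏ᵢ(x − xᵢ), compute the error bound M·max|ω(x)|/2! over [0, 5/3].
25*cosh(5/9)/648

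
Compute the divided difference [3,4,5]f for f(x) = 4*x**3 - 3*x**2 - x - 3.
45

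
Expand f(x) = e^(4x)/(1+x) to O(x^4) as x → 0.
1 + 3*x + 5*x**2 + 17*x**3/3 + O(x**4)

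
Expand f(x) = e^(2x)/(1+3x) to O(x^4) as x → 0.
1 - x + 5*x**2 - 41*x**3/3 + O(x**4)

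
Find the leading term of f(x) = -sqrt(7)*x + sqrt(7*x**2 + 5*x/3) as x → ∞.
5*sqrt(7)/42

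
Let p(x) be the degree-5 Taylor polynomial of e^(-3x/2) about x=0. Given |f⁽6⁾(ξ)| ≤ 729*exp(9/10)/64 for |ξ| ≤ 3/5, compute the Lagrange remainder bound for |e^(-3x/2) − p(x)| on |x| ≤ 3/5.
59049*exp(9/10)/80000000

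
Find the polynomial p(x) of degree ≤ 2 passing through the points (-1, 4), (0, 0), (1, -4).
-4*x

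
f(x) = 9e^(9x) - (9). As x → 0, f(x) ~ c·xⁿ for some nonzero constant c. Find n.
1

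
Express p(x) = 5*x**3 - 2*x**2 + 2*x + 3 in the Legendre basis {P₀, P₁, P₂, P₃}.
(7/3)P₀ + (5)P₁ + (-4/3)P₂ + (2)P₃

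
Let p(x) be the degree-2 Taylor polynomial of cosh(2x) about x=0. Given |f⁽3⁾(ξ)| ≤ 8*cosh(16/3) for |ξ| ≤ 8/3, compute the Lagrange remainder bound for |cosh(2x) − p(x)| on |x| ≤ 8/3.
2048*cosh(16/3)/81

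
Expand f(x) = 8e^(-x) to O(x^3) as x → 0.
8 - 8*x + 4*x**2 + O(x**3)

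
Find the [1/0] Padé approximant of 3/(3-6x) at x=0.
2*x + 1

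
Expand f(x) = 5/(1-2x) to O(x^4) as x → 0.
5 + 10*x + 20*x**2 + 40*x**3 + O(x**4)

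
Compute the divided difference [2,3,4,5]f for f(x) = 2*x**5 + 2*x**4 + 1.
278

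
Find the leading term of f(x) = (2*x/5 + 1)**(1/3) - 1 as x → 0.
2*x/15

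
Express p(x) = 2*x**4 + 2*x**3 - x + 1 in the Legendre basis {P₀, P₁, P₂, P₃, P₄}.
(7/5)P₀ + (1/5)P₁ + (8/7)P₂ + (4/5)P₃ + (16/35)P₄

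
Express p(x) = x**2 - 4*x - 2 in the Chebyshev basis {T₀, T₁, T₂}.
(-3/2)T₀ + (-4)T₁ + (1/2)T₂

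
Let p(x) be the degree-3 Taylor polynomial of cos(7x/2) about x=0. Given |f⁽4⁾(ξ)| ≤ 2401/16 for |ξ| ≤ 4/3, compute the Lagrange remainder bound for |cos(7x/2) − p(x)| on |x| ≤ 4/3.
4802/243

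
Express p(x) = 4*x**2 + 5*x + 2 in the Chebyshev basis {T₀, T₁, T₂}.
(4)T₀ + (5)T₁ + (2)T₂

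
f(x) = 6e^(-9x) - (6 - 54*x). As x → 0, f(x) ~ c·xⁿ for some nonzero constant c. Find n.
2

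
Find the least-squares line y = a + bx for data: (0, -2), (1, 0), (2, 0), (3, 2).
a = -9/5, b = 6/5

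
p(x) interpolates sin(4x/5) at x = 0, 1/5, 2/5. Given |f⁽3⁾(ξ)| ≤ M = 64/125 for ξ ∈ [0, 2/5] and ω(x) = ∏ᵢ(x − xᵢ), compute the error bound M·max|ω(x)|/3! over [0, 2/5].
64*sqrt(3)/421875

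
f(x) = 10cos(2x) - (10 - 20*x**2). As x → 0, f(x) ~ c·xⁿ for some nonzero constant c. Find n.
4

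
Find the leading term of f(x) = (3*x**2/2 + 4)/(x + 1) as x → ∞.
3*x/2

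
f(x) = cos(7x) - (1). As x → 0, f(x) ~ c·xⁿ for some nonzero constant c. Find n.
2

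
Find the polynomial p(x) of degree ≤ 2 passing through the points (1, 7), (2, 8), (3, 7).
-x**2 + 4*x + 4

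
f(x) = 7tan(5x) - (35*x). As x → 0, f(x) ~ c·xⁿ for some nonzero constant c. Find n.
3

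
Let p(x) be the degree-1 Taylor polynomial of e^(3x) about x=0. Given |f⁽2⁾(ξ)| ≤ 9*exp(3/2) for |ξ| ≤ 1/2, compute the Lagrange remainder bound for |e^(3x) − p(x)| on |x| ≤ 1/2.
9*exp(3/2)/8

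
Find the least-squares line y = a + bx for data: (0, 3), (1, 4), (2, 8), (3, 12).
a = 21/10, b = 31/10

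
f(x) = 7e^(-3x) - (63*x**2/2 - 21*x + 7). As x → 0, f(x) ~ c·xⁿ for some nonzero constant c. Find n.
3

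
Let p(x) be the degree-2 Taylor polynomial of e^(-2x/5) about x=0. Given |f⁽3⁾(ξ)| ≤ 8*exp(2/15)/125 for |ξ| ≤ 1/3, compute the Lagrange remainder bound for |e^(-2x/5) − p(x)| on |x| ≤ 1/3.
4*exp(2/15)/10125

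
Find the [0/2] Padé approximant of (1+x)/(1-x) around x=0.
1/(2*x**2 - 2*x + 1)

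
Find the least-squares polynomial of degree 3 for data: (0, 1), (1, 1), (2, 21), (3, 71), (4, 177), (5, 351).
17/21 + (-97/63)x + (-17/42)x² + (53/18)x³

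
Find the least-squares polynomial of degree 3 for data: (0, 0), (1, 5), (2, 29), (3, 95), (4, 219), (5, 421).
19/126 + (167/756)x + (115/126)x² + (343/108)x³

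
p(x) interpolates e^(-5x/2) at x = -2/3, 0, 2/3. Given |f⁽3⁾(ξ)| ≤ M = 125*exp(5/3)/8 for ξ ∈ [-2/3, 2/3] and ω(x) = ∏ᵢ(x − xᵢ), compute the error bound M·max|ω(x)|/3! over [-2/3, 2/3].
125*sqrt(3)*exp(5/3)/729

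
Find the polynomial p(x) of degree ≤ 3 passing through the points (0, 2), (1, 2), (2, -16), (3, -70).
-3*x**3 + 3*x + 2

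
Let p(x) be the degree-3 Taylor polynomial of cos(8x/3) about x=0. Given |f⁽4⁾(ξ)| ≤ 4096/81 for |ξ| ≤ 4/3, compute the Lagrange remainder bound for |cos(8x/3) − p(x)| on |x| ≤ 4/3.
131072/19683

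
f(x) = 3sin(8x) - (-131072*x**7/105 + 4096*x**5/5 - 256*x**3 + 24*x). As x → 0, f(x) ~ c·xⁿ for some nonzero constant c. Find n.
9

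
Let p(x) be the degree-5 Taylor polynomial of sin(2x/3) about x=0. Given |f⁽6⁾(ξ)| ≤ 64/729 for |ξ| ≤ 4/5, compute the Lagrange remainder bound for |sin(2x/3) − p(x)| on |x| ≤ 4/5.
16384/512578125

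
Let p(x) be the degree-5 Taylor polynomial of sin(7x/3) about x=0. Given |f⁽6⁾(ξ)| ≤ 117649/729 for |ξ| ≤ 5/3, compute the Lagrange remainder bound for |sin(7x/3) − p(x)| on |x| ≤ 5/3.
367653125/76527504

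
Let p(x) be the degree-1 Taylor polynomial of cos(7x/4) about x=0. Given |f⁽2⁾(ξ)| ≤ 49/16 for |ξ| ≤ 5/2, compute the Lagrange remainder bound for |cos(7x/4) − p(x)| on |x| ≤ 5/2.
1225/128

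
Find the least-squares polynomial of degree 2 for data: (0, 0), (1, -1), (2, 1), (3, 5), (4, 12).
-1/35 + (-15/7)x + (9/7)x²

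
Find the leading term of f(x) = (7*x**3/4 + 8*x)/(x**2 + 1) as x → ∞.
7*x/4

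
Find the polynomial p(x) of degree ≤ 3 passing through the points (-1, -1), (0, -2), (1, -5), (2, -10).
-x**2 - 2*x - 2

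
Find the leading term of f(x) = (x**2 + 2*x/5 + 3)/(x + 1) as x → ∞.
x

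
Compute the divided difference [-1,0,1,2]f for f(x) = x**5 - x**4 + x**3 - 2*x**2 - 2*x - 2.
4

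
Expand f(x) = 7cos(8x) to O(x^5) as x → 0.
7 - 224*x**2 + 3584*x**4/3 + O(x**5)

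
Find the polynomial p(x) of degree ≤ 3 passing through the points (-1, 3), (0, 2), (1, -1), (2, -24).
-3*x**3 - x**2 + x + 2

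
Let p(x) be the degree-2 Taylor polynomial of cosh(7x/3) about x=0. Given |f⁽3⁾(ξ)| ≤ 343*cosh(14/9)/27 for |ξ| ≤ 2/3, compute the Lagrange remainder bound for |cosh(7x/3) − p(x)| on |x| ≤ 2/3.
1372*cosh(14/9)/2187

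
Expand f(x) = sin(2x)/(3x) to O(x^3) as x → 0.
2/3 - 4*x**2/9 + O(x**3)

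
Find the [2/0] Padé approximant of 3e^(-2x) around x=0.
6*x**2 - 6*x + 3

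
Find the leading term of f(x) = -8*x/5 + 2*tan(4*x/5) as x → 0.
128*x**3/375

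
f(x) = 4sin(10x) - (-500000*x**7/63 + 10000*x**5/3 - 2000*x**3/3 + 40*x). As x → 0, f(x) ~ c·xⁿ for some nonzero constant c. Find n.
9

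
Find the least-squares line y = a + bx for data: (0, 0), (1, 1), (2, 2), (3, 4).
a = -1/5, b = 13/10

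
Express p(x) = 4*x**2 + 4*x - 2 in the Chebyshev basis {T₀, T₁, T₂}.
(4)T₁ + (2)T₂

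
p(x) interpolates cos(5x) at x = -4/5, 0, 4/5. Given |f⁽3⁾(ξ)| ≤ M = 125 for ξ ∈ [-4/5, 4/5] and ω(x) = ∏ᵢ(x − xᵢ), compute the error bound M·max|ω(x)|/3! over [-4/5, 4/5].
64*sqrt(3)/27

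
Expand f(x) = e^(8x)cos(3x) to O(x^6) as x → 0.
1 + 8*x + 55*x**2/2 + 148*x**3/3 + 721*x**4/24 - 1259*x**5/15 + O(x**6)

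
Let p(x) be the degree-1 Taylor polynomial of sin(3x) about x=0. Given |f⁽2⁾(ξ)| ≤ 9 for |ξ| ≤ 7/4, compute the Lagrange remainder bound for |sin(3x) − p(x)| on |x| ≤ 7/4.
441/32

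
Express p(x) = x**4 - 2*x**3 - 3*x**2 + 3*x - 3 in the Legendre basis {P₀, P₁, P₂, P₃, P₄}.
(-19/5)P₀ + (9/5)P₁ + (-10/7)P₂ + (-4/5)P₃ + (8/35)P₄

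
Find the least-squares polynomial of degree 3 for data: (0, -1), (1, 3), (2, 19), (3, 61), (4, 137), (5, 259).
-8/9 + (125/378)x + (85/63)x² + (97/54)x³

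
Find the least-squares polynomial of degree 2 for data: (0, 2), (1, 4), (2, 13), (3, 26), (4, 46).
67/35 + (-3/7)x + (20/7)x²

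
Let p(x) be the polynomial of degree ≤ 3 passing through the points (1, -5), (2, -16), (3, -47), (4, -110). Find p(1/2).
-13/4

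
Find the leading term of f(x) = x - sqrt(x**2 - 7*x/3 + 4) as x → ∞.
7/6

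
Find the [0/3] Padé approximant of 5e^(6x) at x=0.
5/(-36*x**3 + 18*x**2 - 6*x + 1)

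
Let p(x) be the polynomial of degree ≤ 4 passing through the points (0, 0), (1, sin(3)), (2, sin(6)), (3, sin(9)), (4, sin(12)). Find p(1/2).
-5*sin(12)/128 + 7*sin(9)/32 - 35*sin(6)/64 + 35*sin(3)/32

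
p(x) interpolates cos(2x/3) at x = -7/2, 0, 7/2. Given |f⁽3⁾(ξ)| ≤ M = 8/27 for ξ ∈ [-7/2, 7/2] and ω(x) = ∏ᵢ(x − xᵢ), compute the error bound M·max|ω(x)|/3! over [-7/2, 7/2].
343*sqrt(3)/729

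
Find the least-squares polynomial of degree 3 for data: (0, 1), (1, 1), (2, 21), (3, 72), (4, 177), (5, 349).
53/63 + (-439/189)x + (20/63)x² + (76/27)x³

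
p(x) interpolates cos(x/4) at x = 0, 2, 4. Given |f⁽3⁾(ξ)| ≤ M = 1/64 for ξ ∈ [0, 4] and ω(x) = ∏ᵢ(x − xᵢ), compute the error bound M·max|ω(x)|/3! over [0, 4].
sqrt(3)/216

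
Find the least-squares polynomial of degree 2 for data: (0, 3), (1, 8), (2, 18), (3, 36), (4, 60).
111/35 + (37/35)x + (23/7)x²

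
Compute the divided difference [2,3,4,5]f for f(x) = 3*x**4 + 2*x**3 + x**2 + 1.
44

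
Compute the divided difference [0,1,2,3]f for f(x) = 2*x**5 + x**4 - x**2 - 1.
56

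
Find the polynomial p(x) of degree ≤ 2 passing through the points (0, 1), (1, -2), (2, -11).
1 - 3*x**2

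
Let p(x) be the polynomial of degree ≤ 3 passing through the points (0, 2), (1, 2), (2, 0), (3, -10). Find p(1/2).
15/8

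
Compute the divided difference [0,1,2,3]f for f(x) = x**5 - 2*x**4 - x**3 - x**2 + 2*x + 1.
12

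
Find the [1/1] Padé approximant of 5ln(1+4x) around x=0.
20*x/(2*x + 1)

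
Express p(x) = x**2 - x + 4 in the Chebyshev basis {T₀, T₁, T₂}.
(9/2)T₀ - T₁ + (1/2)T₂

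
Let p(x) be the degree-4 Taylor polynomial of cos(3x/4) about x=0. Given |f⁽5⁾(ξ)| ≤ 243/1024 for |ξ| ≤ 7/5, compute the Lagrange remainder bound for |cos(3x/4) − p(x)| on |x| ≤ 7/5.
1361367/128000000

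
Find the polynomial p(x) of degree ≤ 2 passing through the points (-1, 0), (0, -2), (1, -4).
-2*x - 2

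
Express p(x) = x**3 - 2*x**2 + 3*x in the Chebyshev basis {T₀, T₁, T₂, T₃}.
-T₀ + (15/4)T₁ - T₂ + (1/4)T₃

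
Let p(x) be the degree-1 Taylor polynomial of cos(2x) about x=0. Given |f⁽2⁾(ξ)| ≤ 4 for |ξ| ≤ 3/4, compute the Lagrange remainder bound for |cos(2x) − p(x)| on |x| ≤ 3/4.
9/8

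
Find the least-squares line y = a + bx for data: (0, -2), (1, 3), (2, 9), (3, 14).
a = -21/10, b = 27/5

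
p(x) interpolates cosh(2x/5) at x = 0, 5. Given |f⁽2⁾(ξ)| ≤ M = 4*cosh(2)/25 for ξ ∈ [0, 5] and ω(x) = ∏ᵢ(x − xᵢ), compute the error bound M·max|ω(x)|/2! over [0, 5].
cosh(2)/2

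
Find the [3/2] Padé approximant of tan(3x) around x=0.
(-9*x**3/5 + 3*x)/(1 - 18*x**2/5)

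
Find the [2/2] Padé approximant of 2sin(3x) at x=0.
6*x/(3*x**2/2 + 1)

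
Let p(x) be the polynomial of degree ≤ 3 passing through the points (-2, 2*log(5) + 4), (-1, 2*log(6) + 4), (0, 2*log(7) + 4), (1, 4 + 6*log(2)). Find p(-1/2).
-log(5)/8 + 3*log(2)/4 + 9*log(21)/8 + 4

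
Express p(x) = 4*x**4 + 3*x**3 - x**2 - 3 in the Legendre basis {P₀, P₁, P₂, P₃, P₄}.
(-38/15)P₀ + (9/5)P₁ + (34/21)P₂ + (6/5)P₃ + (32/35)P₄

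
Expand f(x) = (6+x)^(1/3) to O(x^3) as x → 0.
6**(1/3) + 6**(1/3)*x/18 - 6**(1/3)*x**2/324 + O(x**3)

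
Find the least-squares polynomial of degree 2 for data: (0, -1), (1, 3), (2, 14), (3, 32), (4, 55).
-41/35 + (87/70)x + (45/14)x²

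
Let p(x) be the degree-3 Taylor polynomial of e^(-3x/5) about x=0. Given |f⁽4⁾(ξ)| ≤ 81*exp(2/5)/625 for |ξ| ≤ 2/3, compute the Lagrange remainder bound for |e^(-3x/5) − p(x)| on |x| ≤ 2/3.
2*exp(2/5)/1875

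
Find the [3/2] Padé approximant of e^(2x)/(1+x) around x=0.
(8*x**3/15 + 6*x**2/5 + 9*x/5 + 1)/(-3*x**2/5 + 4*x/5 + 1)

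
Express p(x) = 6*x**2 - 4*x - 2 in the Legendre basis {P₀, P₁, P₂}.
(-4)P₁ + (4)P₂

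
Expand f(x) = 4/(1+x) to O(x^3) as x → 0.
4 - 4*x + 4*x**2 + O(x**3)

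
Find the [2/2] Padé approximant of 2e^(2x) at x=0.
(2*x**2/3 + 2*x + 2)/(x**2/3 - x + 1)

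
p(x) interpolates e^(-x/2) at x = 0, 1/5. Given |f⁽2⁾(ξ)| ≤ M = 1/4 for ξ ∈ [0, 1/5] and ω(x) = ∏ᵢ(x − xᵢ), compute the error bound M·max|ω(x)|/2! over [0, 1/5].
1/800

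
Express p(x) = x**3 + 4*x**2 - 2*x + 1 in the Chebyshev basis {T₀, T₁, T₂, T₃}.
(3)T₀ + (-5/4)T₁ + (2)T₂ + (1/4)T₃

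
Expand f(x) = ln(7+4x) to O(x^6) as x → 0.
log(7) + 4*x/7 - 8*x**2/49 + 64*x**3/1029 - 64*x**4/2401 + 1024*x**5/84035 + O(x**6)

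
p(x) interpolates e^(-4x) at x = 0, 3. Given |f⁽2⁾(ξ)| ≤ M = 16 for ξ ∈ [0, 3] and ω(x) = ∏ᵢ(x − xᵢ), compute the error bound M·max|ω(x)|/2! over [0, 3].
18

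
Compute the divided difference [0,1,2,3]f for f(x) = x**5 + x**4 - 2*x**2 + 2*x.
31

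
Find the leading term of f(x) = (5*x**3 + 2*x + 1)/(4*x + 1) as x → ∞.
5*x**2/4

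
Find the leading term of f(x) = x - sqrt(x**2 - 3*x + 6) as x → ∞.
3/2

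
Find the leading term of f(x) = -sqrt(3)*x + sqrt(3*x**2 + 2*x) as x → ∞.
sqrt(3)/3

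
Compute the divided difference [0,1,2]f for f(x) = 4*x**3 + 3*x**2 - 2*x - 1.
15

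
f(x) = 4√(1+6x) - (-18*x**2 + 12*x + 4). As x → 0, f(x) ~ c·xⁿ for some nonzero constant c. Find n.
3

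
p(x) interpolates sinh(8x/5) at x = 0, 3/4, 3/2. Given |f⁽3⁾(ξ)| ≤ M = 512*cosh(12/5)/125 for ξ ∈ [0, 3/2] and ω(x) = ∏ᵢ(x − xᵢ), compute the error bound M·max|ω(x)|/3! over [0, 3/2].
8*sqrt(3)*cosh(12/5)/125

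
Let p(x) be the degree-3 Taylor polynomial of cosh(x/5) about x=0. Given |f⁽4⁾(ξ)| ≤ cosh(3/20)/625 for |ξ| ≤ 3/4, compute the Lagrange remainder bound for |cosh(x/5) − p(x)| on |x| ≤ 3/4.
27*cosh(3/20)/1280000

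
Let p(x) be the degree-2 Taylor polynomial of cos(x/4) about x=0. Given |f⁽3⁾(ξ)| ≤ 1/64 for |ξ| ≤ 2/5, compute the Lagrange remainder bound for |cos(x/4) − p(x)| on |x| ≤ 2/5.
1/6000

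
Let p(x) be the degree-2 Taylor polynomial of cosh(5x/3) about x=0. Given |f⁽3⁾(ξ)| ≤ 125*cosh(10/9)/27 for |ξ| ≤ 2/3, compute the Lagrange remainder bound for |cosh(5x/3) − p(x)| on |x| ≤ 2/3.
500*cosh(10/9)/2187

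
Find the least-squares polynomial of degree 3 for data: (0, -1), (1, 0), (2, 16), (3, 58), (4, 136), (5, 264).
-137/126 + (-229/108)x + (193/126)x² + (205/108)x³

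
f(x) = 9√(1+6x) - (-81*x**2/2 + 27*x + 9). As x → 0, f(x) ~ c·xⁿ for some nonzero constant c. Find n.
3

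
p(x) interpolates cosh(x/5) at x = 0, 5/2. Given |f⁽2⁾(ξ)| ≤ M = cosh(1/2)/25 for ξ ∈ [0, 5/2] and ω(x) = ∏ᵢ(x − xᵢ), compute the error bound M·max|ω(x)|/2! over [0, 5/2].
cosh(1/2)/32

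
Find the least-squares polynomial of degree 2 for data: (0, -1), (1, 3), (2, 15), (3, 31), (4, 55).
-39/35 + (10/7)x + (22/7)x²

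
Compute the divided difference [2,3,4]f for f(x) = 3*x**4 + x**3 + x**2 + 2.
175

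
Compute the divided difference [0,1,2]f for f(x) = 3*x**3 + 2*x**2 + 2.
11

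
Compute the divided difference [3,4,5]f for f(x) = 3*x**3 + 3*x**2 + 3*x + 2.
39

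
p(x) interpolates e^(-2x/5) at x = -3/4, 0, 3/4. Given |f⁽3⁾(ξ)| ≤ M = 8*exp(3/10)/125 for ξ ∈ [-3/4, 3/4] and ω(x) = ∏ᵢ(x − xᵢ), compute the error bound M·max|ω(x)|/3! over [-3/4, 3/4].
sqrt(3)*exp(3/10)/1000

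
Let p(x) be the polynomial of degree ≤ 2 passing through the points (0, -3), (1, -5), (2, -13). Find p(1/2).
-13/4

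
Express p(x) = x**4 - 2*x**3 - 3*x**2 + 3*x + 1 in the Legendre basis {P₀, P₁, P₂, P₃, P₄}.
(1/5)P₀ + (9/5)P₁ + (-10/7)P₂ + (-4/5)P₃ + (8/35)P₄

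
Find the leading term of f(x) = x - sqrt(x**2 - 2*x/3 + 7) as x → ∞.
1/3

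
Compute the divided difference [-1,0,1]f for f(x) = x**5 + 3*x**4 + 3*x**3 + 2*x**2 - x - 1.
5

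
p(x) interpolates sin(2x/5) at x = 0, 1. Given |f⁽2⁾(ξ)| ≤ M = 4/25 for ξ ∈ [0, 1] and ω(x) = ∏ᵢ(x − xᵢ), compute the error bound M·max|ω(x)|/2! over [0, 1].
1/50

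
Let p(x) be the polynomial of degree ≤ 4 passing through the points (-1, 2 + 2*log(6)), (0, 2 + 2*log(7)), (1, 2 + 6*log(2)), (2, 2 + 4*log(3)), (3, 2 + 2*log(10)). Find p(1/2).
2 + log(16*2**(3/16)*3**(19/64)*5**(3/64)*7**(15/16)/3)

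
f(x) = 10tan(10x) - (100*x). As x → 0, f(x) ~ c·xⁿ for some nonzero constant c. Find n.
3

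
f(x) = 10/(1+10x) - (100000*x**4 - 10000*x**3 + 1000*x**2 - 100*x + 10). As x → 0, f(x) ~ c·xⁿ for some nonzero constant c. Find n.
5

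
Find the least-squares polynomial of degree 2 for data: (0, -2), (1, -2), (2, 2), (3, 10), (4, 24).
-64/35 + (-96/35)x + (16/7)x²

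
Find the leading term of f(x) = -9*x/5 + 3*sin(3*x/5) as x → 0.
-27*x**3/250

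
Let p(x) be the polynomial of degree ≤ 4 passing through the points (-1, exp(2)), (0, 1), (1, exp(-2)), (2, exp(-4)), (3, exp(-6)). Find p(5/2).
(-70*exp(4) + (28 - 5*exp(2))*exp(6) + 35 + 140*exp(2))*exp(-6)/128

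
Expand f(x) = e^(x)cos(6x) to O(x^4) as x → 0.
1 + x - 35*x**2/2 - 107*x**3/6 + O(x**4)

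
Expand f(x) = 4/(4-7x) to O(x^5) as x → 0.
1 + 7*x/4 + 49*x**2/16 + 343*x**3/64 + 2401*x**4/256 + O(x**5)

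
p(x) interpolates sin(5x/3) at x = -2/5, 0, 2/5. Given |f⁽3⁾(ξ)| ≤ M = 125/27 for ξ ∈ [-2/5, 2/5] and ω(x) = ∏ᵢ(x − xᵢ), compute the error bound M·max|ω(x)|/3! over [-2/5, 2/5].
8*sqrt(3)/729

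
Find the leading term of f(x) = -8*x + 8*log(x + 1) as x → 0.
-4*x**2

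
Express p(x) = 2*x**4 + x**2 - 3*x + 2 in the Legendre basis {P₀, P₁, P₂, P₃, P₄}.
(41/15)P₀ + (-3)P₁ + (38/21)P₂ + (16/35)P₄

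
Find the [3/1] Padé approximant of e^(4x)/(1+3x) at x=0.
(896*x**3/39 + 136*x**2/13 + 84*x/13 + 1)/(71*x/13 + 1)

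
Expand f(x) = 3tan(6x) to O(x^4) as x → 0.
18*x + 216*x**3 + O(x**4)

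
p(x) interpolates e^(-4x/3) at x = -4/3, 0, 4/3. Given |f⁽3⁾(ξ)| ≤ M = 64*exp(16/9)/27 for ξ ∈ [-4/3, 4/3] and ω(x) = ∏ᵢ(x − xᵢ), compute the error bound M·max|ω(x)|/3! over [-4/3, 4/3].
4096*sqrt(3)*exp(16/9)/19683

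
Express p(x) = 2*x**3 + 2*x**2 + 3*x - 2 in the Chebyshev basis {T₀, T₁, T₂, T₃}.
-T₀ + (9/2)T₁ + T₂ + (1/2)T₃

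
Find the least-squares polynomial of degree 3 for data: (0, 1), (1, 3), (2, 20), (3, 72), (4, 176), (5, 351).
19/18 + (-1/756)x + (-167/126)x² + (331/108)x³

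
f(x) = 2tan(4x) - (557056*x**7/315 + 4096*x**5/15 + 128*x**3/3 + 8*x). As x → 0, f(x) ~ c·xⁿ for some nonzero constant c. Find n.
9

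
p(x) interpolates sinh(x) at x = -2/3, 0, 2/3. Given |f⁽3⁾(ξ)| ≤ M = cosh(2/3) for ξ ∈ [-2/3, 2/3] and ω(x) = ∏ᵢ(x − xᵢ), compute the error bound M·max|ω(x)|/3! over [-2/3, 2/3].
8*sqrt(3)*cosh(2/3)/729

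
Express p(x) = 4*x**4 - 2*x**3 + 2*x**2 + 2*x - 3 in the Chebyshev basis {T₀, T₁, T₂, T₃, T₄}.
(-1/2)T₀ + (1/2)T₁ + (3)T₂ + (-1/2)T₃ + (1/2)T₄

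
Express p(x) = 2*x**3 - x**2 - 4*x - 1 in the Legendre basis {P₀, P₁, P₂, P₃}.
(-4/3)P₀ + (-14/5)P₁ + (-2/3)P₂ + (4/5)P₃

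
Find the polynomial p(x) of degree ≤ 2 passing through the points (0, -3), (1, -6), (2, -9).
-3*x - 3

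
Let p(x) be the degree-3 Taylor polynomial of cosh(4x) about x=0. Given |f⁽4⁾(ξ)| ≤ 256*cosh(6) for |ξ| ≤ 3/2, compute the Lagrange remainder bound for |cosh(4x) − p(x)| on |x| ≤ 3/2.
54*cosh(6)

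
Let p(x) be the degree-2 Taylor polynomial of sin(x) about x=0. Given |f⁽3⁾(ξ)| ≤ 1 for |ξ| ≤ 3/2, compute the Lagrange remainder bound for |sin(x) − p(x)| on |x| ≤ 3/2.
9/16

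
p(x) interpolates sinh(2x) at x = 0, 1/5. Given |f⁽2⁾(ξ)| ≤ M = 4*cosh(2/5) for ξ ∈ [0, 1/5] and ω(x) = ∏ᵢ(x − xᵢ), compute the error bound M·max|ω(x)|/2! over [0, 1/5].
cosh(2/5)/50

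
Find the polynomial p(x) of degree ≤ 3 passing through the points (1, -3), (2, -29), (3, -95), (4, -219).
-3*x**3 - 2*x**2 + x + 1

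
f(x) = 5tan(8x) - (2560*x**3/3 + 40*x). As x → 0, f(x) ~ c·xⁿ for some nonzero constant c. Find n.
5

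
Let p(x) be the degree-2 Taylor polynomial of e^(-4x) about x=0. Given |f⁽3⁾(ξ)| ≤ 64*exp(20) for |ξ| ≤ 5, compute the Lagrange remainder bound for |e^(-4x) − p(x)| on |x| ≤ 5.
4000*exp(20)/3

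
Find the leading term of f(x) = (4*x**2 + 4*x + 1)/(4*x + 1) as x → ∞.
x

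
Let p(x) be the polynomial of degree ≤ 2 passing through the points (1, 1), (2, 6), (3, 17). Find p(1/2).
3/4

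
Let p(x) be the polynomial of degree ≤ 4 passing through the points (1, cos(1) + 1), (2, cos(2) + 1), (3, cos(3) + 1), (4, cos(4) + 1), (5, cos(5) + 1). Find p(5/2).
45*cos(3)/64 + 15*cos(2)/32 - 5*cos(1)/128 + 3*cos(5)/128 - 5*cos(4)/32 + 1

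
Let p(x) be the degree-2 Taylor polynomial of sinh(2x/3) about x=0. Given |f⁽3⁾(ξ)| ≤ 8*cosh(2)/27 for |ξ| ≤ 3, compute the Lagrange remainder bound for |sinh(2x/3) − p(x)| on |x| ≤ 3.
4*cosh(2)/3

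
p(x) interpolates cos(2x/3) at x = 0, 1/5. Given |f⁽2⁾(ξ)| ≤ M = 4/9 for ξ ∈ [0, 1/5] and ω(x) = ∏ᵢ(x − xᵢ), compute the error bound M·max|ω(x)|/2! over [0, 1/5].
1/450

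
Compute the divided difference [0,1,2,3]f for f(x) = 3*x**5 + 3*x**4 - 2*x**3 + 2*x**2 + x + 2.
91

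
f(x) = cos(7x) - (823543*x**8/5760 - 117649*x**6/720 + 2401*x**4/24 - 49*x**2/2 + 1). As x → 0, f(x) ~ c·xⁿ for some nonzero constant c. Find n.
10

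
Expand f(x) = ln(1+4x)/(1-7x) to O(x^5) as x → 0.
4*x + 20*x**2 + 484*x**3/3 + 3196*x**4/3 + O(x**5)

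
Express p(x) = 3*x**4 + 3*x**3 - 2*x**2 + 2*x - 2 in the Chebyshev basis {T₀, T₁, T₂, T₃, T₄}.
(-15/8)T₀ + (17/4)T₁ + (1/2)T₂ + (3/4)T₃ + (3/8)T₄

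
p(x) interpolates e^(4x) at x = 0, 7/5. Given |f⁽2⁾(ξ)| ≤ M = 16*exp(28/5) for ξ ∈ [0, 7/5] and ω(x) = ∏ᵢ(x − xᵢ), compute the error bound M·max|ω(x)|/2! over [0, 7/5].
98*exp(28/5)/25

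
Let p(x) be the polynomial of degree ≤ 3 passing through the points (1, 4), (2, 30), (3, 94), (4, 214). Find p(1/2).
-3/8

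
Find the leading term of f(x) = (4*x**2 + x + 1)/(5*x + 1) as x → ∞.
4*x/5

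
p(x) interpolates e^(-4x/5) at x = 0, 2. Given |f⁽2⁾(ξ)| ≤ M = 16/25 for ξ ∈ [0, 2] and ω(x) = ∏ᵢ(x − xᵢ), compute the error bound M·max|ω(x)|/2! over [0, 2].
8/25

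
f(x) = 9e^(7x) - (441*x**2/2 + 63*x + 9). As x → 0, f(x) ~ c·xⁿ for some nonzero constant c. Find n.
3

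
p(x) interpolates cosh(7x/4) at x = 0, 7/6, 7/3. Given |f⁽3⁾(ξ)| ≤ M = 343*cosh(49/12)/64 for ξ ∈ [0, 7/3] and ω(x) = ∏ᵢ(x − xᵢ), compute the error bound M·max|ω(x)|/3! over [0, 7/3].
117649*sqrt(3)*cosh(49/12)/373248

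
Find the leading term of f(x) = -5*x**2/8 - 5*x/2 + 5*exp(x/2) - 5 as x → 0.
5*x**3/48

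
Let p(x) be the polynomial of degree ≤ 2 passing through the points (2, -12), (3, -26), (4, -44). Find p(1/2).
3/2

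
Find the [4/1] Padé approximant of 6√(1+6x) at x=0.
(729*x**4/20 - 162*x**3/5 + 243*x**2/5 + 216*x/5 + 6)/(21*x/5 + 1)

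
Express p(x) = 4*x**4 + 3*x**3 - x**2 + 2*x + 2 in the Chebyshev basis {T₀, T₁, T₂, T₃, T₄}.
(3)T₀ + (17/4)T₁ + (3/2)T₂ + (3/4)T₃ + (1/2)T₄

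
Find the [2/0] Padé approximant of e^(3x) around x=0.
9*x**2/2 + 3*x + 1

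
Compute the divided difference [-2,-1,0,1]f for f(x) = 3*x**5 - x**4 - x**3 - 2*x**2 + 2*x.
16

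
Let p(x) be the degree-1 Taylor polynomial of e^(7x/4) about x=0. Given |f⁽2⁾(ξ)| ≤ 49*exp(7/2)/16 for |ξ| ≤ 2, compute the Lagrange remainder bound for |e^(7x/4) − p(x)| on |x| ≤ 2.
49*exp(7/2)/8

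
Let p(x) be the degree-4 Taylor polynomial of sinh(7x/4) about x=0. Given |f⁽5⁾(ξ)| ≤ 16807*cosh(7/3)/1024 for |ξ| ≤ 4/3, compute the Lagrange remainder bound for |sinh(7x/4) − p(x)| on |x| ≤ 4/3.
16807*cosh(7/3)/29160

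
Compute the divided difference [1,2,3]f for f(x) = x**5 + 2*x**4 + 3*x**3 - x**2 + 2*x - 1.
157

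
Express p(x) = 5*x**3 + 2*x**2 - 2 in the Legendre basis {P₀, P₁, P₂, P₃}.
(-4/3)P₀ + (3)P₁ + (4/3)P₂ + (2)P₃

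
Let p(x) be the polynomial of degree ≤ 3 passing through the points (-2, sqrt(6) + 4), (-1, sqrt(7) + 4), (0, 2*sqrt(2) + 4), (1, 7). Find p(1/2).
-5*sqrt(7)/16 + sqrt(6)/16 + 15*sqrt(2)/8 + 79/16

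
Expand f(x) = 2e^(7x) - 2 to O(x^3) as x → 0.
14*x + 49*x**2 + O(x**3)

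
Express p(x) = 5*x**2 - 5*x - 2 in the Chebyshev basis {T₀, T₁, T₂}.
(1/2)T₀ + (-5)T₁ + (5/2)T₂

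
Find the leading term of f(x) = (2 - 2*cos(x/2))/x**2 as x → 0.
1/4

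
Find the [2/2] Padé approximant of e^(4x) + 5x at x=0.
(37*x**2/9 + 26*x/3 + 1)/(-8*x**2/9 - x/3 + 1)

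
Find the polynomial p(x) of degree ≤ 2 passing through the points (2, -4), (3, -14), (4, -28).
4 - 2*x**2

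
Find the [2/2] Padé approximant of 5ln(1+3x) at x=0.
15*x*(3*x + 2)/(2*(3*x**2/2 + 3*x + 1))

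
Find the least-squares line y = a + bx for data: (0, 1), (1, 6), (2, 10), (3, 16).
a = 9/10, b = 49/10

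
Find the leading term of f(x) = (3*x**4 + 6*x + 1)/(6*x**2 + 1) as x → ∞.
x**2/2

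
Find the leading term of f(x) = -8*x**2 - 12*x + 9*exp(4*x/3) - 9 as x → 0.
32*x**3/9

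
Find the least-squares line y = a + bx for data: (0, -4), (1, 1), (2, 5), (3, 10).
a = -39/10, b = 23/5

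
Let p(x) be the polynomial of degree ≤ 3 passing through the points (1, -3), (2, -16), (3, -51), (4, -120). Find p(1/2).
-1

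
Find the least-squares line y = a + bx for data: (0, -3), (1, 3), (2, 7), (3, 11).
a = -12/5, b = 23/5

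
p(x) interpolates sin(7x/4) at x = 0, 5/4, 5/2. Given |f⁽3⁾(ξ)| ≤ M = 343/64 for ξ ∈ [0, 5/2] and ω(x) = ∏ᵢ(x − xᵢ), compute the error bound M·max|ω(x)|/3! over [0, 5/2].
42875*sqrt(3)/110592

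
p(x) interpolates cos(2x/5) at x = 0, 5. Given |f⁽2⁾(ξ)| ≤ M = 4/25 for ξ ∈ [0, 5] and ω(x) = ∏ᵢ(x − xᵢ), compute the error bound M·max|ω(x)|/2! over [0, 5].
1/2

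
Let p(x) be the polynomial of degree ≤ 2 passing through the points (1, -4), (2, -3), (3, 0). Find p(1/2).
-15/4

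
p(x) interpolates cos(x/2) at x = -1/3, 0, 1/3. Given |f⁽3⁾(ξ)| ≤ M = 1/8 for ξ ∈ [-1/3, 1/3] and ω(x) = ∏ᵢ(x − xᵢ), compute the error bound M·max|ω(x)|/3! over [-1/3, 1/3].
sqrt(3)/5832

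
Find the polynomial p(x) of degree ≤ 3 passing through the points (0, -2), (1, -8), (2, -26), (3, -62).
-x**3 - 3*x**2 - 2*x - 2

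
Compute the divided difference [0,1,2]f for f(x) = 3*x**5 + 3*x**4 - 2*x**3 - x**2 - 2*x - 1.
59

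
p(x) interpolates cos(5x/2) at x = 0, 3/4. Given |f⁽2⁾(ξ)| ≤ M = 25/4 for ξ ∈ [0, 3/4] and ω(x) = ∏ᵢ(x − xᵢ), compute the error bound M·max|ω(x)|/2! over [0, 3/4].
225/512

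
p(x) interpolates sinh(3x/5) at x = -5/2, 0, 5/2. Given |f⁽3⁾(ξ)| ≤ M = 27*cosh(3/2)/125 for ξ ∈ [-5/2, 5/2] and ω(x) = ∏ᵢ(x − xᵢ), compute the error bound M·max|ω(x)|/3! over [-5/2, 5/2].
sqrt(3)*cosh(3/2)/8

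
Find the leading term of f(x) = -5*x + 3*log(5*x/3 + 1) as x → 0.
-25*x**2/6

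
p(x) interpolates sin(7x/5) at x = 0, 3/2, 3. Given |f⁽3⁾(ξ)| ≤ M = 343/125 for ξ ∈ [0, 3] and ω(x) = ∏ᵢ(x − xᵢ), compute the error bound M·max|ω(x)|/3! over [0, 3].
343*sqrt(3)/1000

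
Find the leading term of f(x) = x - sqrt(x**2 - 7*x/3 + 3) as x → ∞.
7/6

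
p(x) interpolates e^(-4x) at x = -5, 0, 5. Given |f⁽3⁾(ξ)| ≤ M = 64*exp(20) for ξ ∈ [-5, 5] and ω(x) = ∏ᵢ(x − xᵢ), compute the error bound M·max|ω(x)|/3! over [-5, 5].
8000*sqrt(3)*exp(20)/27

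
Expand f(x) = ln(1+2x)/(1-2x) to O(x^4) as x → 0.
2*x + 2*x**2 + 20*x**3/3 + O(x**4)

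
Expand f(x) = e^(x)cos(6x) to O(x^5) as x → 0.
1 + x - 35*x**2/2 - 107*x**3/6 + 1081*x**4/24 + O(x**5)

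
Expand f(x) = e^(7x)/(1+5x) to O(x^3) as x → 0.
1 + 2*x + 29*x**2/2 + O(x**3)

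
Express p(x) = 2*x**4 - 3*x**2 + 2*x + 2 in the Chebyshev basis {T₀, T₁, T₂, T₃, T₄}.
(5/4)T₀ + (2)T₁ + (-1/2)T₂ + (1/4)T₄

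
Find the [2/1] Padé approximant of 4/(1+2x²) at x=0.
4 - 8*x**2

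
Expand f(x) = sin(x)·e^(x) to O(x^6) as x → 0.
x + x**2 + x**3/3 - x**5/30 + O(x**6)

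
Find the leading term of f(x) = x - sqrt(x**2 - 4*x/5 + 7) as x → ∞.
2/5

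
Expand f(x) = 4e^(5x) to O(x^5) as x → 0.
4 + 20*x + 50*x**2 + 250*x**3/3 + 625*x**4/6 + O(x**5)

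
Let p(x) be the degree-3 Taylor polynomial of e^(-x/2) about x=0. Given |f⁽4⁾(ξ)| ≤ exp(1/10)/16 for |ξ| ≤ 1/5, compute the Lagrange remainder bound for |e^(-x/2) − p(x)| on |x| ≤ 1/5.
exp(1/10)/240000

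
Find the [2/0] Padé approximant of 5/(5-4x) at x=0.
16*x**2/25 + 4*x/5 + 1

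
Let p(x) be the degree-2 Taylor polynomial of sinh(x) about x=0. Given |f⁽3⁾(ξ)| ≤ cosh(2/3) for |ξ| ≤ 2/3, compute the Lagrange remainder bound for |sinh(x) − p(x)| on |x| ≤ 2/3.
4*cosh(2/3)/81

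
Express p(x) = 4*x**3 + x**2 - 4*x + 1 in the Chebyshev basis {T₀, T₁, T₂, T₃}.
(3/2)T₀ - T₁ + (1/2)T₂ + T₃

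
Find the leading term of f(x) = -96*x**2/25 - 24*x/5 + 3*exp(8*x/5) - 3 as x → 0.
256*x**3/125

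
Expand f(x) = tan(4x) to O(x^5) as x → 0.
4*x + 64*x**3/3 + O(x**5)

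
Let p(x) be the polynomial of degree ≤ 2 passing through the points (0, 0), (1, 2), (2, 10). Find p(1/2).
1/4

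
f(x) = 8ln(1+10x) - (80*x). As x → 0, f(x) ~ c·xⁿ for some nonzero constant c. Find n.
2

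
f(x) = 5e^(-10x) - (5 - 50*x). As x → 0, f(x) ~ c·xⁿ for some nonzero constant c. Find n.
2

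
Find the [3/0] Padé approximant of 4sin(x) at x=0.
2*x*(6 - x**2)/3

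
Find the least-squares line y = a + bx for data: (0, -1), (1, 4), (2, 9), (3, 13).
a = -4/5, b = 47/10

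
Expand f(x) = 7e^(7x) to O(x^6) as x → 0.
7 + 49*x + 343*x**2/2 + 2401*x**3/6 + 16807*x**4/24 + 117649*x**5/120 + O(x**6)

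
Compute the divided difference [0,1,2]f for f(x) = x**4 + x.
7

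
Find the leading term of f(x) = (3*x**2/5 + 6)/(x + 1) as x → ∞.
3*x/5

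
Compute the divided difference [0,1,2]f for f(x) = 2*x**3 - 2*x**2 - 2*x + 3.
4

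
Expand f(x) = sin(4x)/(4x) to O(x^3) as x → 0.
1 - 8*x**2/3 + O(x**3)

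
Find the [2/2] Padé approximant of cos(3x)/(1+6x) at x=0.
(-129*x**2/28 + x/7 + 1)/(3*x**2/4 + 43*x/7 + 1)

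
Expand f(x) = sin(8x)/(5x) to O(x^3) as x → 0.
8/5 - 256*x**2/15 + O(x**3)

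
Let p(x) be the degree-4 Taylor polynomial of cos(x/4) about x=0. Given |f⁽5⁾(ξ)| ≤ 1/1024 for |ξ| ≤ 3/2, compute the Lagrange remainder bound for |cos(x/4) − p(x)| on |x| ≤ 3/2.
81/1310720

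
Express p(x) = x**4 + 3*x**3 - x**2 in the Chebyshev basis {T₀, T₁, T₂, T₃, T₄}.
(-1/8)T₀ + (9/4)T₁ + (3/4)T₃ + (1/8)T₄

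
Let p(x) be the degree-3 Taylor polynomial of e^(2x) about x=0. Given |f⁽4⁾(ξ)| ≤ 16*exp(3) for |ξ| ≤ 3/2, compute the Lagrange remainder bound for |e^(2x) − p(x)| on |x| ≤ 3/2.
27*exp(3)/8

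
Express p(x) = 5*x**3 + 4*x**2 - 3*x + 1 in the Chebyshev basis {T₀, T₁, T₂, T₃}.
(3)T₀ + (3/4)T₁ + (2)T₂ + (5/4)T₃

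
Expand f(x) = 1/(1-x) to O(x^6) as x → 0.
1 + x + x**2 + x**3 + x**4 + x**5 + O(x**6)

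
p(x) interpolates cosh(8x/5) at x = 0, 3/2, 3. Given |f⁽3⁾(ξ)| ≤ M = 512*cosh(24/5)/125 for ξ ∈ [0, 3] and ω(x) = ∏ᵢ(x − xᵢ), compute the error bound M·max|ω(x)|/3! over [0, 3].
64*sqrt(3)*cosh(24/5)/125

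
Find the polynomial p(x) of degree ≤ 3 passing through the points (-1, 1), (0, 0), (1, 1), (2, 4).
x**2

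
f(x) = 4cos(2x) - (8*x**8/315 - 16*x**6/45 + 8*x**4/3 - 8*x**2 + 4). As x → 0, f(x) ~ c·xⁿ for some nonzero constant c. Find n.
10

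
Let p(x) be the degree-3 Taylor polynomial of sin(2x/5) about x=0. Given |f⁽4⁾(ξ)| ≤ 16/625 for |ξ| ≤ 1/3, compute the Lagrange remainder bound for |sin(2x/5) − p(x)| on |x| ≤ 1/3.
2/151875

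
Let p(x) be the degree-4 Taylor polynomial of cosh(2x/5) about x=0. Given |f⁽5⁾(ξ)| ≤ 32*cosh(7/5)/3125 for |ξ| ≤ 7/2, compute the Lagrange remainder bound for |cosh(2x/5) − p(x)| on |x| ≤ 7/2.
16807*cosh(7/5)/375000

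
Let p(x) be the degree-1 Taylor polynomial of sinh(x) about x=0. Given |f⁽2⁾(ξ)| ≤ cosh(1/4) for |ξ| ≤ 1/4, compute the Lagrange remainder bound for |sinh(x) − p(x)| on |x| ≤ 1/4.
cosh(1/4)/32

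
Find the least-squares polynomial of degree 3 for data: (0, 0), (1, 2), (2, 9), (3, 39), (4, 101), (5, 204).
5/14 + (1/84)x + (-10/7)x² + (23/12)x³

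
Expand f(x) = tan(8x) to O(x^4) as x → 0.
8*x + 512*x**3/3 + O(x**4)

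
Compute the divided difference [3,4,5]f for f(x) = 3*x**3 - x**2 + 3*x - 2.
35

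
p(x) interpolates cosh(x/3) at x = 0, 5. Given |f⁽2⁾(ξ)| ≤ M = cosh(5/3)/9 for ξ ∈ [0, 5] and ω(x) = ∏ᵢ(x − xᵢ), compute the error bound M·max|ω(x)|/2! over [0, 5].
25*cosh(5/3)/72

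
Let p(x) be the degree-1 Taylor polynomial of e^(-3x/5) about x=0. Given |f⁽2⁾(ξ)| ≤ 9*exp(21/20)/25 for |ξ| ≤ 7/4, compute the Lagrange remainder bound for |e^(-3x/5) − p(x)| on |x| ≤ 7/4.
441*exp(21/20)/800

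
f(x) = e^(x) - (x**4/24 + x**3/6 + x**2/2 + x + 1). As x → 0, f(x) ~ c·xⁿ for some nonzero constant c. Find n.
5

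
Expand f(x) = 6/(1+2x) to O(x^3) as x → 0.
6 - 12*x + 24*x**2 + O(x**3)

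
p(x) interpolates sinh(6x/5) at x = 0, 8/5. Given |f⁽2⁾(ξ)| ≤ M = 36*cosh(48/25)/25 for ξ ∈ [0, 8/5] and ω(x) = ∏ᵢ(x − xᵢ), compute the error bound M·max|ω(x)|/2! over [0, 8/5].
288*cosh(48/25)/625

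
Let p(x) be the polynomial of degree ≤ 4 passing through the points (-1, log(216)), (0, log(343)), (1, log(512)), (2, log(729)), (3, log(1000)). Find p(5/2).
log(729*2**(25/32)*3382626068196259438991546630859375**(3/128)*7**(21/32)/32)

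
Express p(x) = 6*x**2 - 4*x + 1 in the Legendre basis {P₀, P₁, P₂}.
(3)P₀ + (-4)P₁ + (4)P₂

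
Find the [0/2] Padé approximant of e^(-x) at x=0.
1/(x**2/2 + x + 1)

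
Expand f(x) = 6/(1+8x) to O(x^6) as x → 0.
6 - 48*x + 384*x**2 - 3072*x**3 + 24576*x**4 - 196608*x**5 + O(x**6)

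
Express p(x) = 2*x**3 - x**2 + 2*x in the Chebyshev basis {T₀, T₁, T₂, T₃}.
(-1/2)T₀ + (7/2)T₁ + (-1/2)T₂ + (1/2)T₃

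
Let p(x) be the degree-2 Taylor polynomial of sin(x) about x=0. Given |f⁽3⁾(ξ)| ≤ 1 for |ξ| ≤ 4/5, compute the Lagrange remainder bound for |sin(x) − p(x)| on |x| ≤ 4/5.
32/375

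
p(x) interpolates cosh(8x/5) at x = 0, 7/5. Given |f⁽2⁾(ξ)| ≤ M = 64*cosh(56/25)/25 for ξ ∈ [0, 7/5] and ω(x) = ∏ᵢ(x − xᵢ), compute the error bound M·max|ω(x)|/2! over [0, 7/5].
392*cosh(56/25)/625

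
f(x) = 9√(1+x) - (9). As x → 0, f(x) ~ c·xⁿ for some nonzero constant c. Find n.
1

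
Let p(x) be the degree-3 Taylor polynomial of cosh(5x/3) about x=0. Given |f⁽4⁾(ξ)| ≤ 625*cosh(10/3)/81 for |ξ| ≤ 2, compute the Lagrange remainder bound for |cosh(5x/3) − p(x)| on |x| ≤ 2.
1250*cosh(10/3)/243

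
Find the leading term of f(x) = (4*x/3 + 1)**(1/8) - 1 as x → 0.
x/6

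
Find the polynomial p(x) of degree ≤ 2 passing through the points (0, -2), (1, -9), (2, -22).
-3*x**2 - 4*x - 2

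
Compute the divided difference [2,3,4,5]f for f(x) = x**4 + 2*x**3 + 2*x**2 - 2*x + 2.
16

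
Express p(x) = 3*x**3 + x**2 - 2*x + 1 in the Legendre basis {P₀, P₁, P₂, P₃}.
(4/3)P₀ + (-1/5)P₁ + (2/3)P₂ + (6/5)P₃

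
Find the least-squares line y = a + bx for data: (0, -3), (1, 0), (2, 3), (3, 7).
a = -16/5, b = 33/10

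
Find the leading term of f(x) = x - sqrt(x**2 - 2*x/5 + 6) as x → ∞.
1/5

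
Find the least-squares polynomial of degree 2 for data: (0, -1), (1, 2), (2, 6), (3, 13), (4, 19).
-39/35 + (177/70)x + (9/14)x²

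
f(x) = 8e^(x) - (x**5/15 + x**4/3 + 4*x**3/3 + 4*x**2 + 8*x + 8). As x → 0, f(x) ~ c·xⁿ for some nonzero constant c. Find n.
6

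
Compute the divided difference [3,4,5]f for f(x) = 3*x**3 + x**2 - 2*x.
37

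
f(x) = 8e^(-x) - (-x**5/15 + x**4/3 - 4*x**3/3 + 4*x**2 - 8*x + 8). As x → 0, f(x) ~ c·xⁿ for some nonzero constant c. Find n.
6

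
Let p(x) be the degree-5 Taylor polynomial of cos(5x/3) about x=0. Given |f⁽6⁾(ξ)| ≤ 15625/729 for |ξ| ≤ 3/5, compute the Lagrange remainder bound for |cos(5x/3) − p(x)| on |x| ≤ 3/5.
1/720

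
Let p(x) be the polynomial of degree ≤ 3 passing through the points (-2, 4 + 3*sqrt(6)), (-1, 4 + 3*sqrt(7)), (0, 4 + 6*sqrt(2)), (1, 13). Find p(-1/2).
-3*sqrt(6)/16 + 55/16 + 27*sqrt(7)/16 + 27*sqrt(2)/8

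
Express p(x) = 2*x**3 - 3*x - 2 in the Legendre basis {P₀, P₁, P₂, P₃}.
(-2)P₀ + (-9/5)P₁ + (4/5)P₃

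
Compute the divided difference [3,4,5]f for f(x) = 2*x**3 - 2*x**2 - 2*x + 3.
22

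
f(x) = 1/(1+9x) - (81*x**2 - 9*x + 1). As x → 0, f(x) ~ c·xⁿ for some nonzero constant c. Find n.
3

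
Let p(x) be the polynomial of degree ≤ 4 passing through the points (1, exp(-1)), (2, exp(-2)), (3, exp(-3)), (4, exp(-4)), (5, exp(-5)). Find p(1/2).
(-420*exp(3) - 180*e + 35 + 378*exp(2) + 315*exp(4))*exp(-5)/128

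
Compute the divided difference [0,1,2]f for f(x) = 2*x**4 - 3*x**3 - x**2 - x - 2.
4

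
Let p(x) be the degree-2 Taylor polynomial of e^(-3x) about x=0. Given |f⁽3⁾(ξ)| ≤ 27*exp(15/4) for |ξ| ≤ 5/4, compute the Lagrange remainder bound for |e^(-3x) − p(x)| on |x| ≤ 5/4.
1125*exp(15/4)/128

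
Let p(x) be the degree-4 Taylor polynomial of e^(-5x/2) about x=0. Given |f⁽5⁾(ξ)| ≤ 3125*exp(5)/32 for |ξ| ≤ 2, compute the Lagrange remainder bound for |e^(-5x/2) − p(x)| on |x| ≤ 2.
625*exp(5)/24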